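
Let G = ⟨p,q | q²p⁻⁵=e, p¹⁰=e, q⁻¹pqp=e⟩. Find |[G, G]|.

G' = [G, G] is generated by all commutators. The generator-pair commutators are: [p, q] = p².
The subgroup they normally generate is {e, p², p⁴, p⁶, p⁸}, of order 5.
Check: |G/G'| = 20/5 = 4 is the order of the abelianisation.

Answer: 5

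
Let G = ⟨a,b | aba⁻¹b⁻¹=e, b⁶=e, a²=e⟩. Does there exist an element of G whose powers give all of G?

|G| = 12, but the maximum element order in G is 6 < 12. No single element generates all of G, so G is not cyclic.

Answer: No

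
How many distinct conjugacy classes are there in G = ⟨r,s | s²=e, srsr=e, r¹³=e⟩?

The conjugacy classes (representative and size) are:
  [e] (size 1), [r¹²] (size 2), [r¹¹] (size 2), [r³] (size 2), [r⁴] (size 2), [r⁸] (size 2), [r⁶] (size 2), [s] (size 13).
Class equation: 1 + 2 + 2 + 2 + 2 + 2 + 2 + 13 = 26 = |G|. So G has 8 conjugacy classes.

Answer: 8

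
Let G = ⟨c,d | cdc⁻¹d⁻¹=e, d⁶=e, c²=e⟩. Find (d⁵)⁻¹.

The order of (d⁵) is 6 (smallest k with (d⁵)ᵏ = e), so (d⁵)⁻¹ = (d⁵)⁵ = d.
Check: (d⁵) · d → (d⁵) · d = e, giving e as required.

Answer: d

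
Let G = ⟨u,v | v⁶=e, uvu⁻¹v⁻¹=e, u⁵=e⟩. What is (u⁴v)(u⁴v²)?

Compute (u⁴v) · (u⁴v²) by multiplying left to right and reducing via the relations at each step:
  (u⁴v) · u⁴ = u³v
  (u³v) · v² = u³v³

Answer: u³v³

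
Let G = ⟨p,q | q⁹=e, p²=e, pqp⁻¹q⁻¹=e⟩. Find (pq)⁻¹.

The order of (pq) is 18 (smallest k with (pq)ᵏ = e), so (pq)⁻¹ = (pq)¹⁷ = pq⁸.
Check: (pq) · (pq⁸) → (pq) · p = q;   q · q⁸ = e, giving e as required.

Answer: pq⁸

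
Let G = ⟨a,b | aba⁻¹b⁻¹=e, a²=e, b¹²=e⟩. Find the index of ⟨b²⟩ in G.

First find ord(b²) by computing successive powers:
  (b²)¹ = b², (b²)² = b⁴, (b²)³ = b⁶, (b²)⁴ = b⁸, (b²)⁵ = b¹⁰, (b²)⁶ = e.
So |⟨b²⟩| = ord(b²) = 6. With |G| = 24, by Lagrange [G : ⟨b²⟩] = 24/6 = 4.

Answer: 4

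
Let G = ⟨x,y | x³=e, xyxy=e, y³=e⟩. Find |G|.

Enumerate words in the generators, reducing via the relations: the distinct elements are
  {e, x, y, xy, x², y², xy², x²y, yx², y²x, xy²x, x²y²}.
No further products give new elements, so |G| = 12.

Answer: 12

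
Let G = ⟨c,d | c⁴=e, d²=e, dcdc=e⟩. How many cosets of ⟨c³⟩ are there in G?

First find ord(c³) by computing successive powers:
  (c³)¹ = c³, (c³)² = c², (c³)³ = c, (c³)⁴ = e.
So |⟨c³⟩| = ord(c³) = 4. With |G| = 8, by Lagrange [G : ⟨c³⟩] = 8/4 = 2.

Answer: 2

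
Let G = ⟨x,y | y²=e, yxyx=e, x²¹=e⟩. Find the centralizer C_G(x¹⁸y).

⟨x¹⁸y⟩ ⊆ C_G(x¹⁸y) since powers of x¹⁸y commute with x¹⁸y; so |C_G(x¹⁸y)| ≥ |⟨x¹⁸y⟩| = 2.
By orbit–stabilizer, |C_G(x¹⁸y)| = |G| / |conj. class of x¹⁸y| = 42 / 21 = 2.
The 2 elements commuting with x¹⁸y are {e, x¹⁸y}.

Answer: {e, x¹⁸y}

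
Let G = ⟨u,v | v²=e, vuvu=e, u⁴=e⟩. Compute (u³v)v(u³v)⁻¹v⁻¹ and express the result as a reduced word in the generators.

[(u³v), v] = (u³v)·v·(u³v)⁻¹·v⁻¹.
  (u³v) · v = u³
  (u³) · (u³v) = u²v
  (u²v) · v = u²

Answer: u²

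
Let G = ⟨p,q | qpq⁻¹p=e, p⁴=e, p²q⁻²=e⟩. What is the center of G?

An element z ∈ Z(G) iff z commutes with every generator.
For example p² is central: (p²)·p = p³ = p·(p²); (p²)·q = q⁻¹ = q·(p²).
Whereas p ∉ Z(G) since p·q = pq ≠ pq⁻¹ = q·p.
Checking each of the 8 elements this way gives Z(G) = {e, p²}, of order 2.

Answer: {e, p²}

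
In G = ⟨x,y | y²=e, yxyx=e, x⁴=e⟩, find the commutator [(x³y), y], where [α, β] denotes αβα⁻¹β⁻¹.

[(x³y), y] = (x³y)·y·(x³y)⁻¹·y⁻¹.
  (x³y) · y = x³
  (x³) · (x³y) = x²y
  (x²y) · y = x²

Answer: x²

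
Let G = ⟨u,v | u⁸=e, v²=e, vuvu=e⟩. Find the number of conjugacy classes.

The conjugacy classes (representative and size) are:
  [e] (size 1), [u] (size 2), [u⁶] (size 2), [u³] (size 2), [u⁴] (size 1), [v] (size 4), [u⁵v] (size 4).
Class equation: 1 + 2 + 2 + 2 + 1 + 4 + 4 = 16 = |G|. So G has 7 conjugacy classes.

Answer: 7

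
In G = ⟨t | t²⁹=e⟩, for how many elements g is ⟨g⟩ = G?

G is cyclic of order 29. An element generates G iff its order is 29, and a cyclic group of order 29 has exactly φ(29) = 28 such elements.

Answer: 28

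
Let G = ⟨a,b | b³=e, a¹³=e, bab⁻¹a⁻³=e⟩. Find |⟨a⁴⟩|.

|⟨a⁴⟩| equals the order of a⁴. Compute successive powers until reaching e:
  (a⁴)¹ = a⁴, (a⁴)² = a⁸, (a⁴)³ = a¹², (a⁴)⁴ = a³, (a⁴)⁵ = a⁷, (a⁴)⁶ = a¹¹, (a⁴)⁷ = a², (a⁴)⁸ = a⁶, (a⁴)⁹ = a¹⁰, (a⁴)¹⁰ = a, (a⁴)¹¹ = a⁵, (a⁴)¹² = a⁹, (a⁴)¹³ = e.
The smallest positive k with (a⁴)ᵏ = e is 13, so |⟨a⁴⟩| = 13.

Answer: 13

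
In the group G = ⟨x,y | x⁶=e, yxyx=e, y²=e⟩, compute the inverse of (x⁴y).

The order of (x⁴y) is 2 (smallest k with (x⁴y)ᵏ = e), so (x⁴y)⁻¹ = (x⁴y)¹ = x⁴y.
Check: (x⁴y) · (x⁴y) → (x⁴y) · x⁴ = y;   y · y = e, giving e as required.

Answer: x⁴y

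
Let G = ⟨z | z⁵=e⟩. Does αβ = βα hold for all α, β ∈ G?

G has a single generator, so G is cyclic and hence abelian.

Answer: Yes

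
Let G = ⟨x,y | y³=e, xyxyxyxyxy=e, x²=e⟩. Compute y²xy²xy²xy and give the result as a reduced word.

Multiply left to right, reducing at each step:
  (y²) · x = y²x
  (y²x) · y² = y²xy²
  (y²xy²) · x = y²xy²x
  (y²xy²x) · y² = xyxyx
  (xyxyx) · x = xyxy
  (xyxy) · y = xyxy²

Answer: xyxy²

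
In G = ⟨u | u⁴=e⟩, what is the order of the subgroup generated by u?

|⟨u⟩| equals the order of u. Compute successive powers until reaching e:
  u¹ = u, u² = u², u³ = u³, u⁴ = e.
The smallest positive k with uᵏ = e is 4, so |⟨u⟩| = 4.

Answer: 4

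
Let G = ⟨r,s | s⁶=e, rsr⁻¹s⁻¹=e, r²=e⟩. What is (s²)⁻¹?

The order of (s²) is 3 (smallest k with (s²)ᵏ = e), so (s²)⁻¹ = (s²)² = s⁴.
Check: (s²) · (s⁴) → (s²) · s⁴ = e, giving e as required.

Answer: s⁴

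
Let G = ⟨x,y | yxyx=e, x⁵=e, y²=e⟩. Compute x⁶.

Compute successive powers of x, reducing at each step:
  x²: x · x = x²
  x³: (x²) · x = x³
  x⁴: (x³) · x = x⁴
  x⁵: (x⁴) · x = e
  x⁶: e · x = x

Answer: x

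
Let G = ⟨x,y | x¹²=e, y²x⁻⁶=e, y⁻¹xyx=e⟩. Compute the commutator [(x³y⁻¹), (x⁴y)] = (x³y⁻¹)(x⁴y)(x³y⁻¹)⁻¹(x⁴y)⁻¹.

[(x³y⁻¹), (x⁴y)] = (x³y⁻¹)·(x⁴y)·(x³y⁻¹)⁻¹·(x⁴y)⁻¹.
  (x³y⁻¹) · (x⁴y) = x¹¹
  (x¹¹) · (x³y) = x²y
  (x²y) · (x⁴y⁻¹) = x¹⁰

Answer: x¹⁰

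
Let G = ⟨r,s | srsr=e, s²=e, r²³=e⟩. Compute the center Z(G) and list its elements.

An element z ∈ Z(G) iff z commutes with every generator.
For example e is central: e·r = r = r·e; e·s = s = s·e.
Whereas r ∉ Z(G) since r·s = rs ≠ r²²s = s·r.
Checking each of the 46 elements this way gives Z(G) = {e}, of order 1.

Answer: {e}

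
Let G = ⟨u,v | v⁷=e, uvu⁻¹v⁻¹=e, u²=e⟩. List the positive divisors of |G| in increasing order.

|G| = 14 = 2 · 7. By Lagrange's theorem the order of any subgroup divides 14; the divisors of 14 are 1, 2, 7, 14.

Answer: 1, 2, 7, 14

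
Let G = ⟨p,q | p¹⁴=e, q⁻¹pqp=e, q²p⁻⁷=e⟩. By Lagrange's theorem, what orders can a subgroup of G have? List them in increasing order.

|G| = 28 = 2² · 7. By Lagrange's theorem the order of any subgroup divides 28; the divisors of 28 are 1, 2, 4, 7, 14, 28.

Answer: 1, 2, 4, 7, 14, 28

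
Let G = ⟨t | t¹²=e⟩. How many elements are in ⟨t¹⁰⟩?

|⟨t¹⁰⟩| equals the order of t¹⁰. Compute successive powers until reaching e:
  (t¹⁰)¹ = t¹⁰, (t¹⁰)² = t⁸, (t¹⁰)³ = t⁶, (t¹⁰)⁴ = t⁴, (t¹⁰)⁵ = t², (t¹⁰)⁶ = e.
The smallest positive k with (t¹⁰)ᵏ = e is 6, so |⟨t¹⁰⟩| = 6.

Answer: 6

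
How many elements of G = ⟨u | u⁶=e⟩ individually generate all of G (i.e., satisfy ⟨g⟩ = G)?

G is cyclic of order 6. An element generates G iff its order is 6, and a cyclic group of order 6 has exactly φ(6) = 2 such elements.

Answer: 2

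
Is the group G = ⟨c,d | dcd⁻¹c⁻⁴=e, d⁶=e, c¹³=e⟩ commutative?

c·d = cd but d·c = c⁴d, so c·d ≠ d·c and G is not abelian.

Answer: No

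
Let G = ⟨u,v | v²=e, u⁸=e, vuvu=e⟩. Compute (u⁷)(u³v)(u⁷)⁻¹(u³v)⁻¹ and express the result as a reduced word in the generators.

[(u⁷), (u³v)] = (u⁷)·(u³v)·(u⁷)⁻¹·(u³v)⁻¹.
  (u⁷) · (u³v) = u²v
  (u²v) · u = uv
  (uv) · (u³v) = u⁶

Answer: u⁶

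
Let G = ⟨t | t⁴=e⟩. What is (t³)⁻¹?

The order of (t³) is 4 (smallest k with (t³)ᵏ = e), so (t³)⁻¹ = (t³)³ = t.
Check: (t³) · t → (t³) · t = e, giving e as required.

Answer: t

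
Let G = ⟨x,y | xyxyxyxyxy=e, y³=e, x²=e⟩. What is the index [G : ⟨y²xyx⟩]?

First find ord(y²xyx) by computing successive powers:
  (y²xyx)¹ = y²xyx, (y²xyx)² = y²xyxy²xyx, (y²xyx)³ = xy²xyxy²xy, (y²xyx)⁴ = xy²xy, (y²xyx)⁵ = e.
So |⟨y²xyx⟩| = ord(y²xyx) = 5. With |G| = 60, by Lagrange [G : ⟨y²xyx⟩] = 60/5 = 12.

Answer: 12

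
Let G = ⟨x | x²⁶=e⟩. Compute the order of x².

Compute successive powers until reaching e:
  (x²)¹ = x², (x²)² = x⁴, (x²)³ = x⁶, (x²)⁴ = x⁸, (x²)⁵ = x¹⁰, (x²)⁶ = x¹², (x²)⁷ = x¹⁴, (x²)⁸ = x¹⁶, (x²)⁹ = x¹⁸, (x²)¹⁰ = x²⁰, (x²)¹¹ = x²², (x²)¹² = x²⁴, (x²)¹³ = e.
The smallest positive k with (x²)ᵏ = e is 13.

Answer: 13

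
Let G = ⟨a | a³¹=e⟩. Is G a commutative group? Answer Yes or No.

G has a single generator, so G is cyclic and hence abelian.

Answer: Yes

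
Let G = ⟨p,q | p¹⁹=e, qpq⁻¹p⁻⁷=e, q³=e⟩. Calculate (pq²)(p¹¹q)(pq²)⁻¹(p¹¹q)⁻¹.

[(pq²), (p¹¹q)] = (pq²)·(p¹¹q)·(pq²)⁻¹·(p¹¹q)⁻¹.
  (pq²) · (p¹¹q) = p⁸
  (p⁸) · (p¹²q) = pq
  (pq) · (p¹²q²) = p⁹

Answer: p⁹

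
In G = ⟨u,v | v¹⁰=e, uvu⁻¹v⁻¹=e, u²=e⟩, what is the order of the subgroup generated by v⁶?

|⟨v⁶⟩| equals the order of v⁶. Compute successive powers until reaching e:
  (v⁶)¹ = v⁶, (v⁶)² = v², (v⁶)³ = v⁸, (v⁶)⁴ = v⁴, (v⁶)⁵ = e.
The smallest positive k with (v⁶)ᵏ = e is 5, so |⟨v⁶⟩| = 5.

Answer: 5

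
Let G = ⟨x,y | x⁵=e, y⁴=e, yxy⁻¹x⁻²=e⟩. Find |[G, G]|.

G' = [G, G] is generated by all commutators. The generator-pair commutators are: [x, y] = x⁴.
The subgroup they normally generate is {e, x, x², x³, x⁴}, of order 5.
Check: |G/G'| = 20/5 = 4 is the order of the abelianisation.

Answer: 5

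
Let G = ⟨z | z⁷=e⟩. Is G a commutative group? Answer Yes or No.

G has a single generator, so G is cyclic and hence abelian.

Answer: Yes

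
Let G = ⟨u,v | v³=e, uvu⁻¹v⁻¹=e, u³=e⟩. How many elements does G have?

Enumerate words in the generators, reducing via the relations: the distinct elements are
  {e, u, v, uv, u², v², uv², u²v, u²v²}.
No further products give new elements, so |G| = 9.

Answer: 9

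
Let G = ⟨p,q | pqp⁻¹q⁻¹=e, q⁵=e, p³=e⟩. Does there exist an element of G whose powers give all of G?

|G| = 15. The element pq has order 15 (its powers give 15 distinct elements), so ⟨pq⟩ = G and G is cyclic.

Answer: Yes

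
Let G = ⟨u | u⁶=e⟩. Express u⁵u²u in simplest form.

Multiply left to right, reducing at each step:
  (u⁵) · u² = u
  u · u = u²

Answer: u²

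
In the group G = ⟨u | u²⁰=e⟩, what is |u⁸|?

Compute successive powers until reaching e:
  (u⁸)¹ = u⁸, (u⁸)² = u¹⁶, (u⁸)³ = u⁴, (u⁸)⁴ = u¹², (u⁸)⁵ = e.
The smallest positive k with (u⁸)ᵏ = e is 5.

Answer: 5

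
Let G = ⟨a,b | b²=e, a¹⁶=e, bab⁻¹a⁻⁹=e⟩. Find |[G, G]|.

G' = [G, G] is generated by all commutators. The generator-pair commutators are: [a, b] = a⁸.
The subgroup they normally generate is {e, a⁸}, of order 2.
Check: |G/G'| = 32/2 = 16 is the order of the abelianisation.

Answer: 2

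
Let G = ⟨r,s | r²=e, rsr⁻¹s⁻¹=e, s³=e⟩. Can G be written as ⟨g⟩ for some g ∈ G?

|G| = 6. The element rs has order 6 (its powers give 6 distinct elements), so ⟨rs⟩ = G and G is cyclic.

Answer: Yes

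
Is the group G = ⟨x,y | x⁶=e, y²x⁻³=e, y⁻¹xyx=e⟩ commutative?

x·y = xy but y·x = x²y⁻¹, so x·y ≠ y·x and G is not abelian.

Answer: No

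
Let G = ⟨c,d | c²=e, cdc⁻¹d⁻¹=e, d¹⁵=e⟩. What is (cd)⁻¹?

The order of (cd) is 30 (smallest k with (cd)ᵏ = e), so (cd)⁻¹ = (cd)²⁹ = cd¹⁴.
Check: (cd) · (cd¹⁴) → (cd) · c = d;   d · d¹⁴ = e, giving e as required.

Answer: cd¹⁴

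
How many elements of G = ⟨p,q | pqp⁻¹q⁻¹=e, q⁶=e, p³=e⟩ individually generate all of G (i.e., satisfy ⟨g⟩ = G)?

⟨g⟩ = G would require ord(g) = |G| = 18, but the maximum element order in G is 6 < 18. So G is not cyclic and no single element generates it: the count is 0.

Answer: 0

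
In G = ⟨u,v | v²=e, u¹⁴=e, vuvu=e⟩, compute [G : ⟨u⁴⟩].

First find ord(u⁴) by computing successive powers:
  (u⁴)¹ = u⁴, (u⁴)² = u⁸, (u⁴)³ = u¹², (u⁴)⁴ = u², (u⁴)⁵ = u⁶, (u⁴)⁶ = u¹⁰, (u⁴)⁷ = e.
So |⟨u⁴⟩| = ord(u⁴) = 7. With |G| = 28, by Lagrange [G : ⟨u⁴⟩] = 28/7 = 4.

Answer: 4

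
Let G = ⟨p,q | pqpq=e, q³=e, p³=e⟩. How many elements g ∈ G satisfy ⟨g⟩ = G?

⟨g⟩ = G would require ord(g) = |G| = 12, but the maximum element order in G is 3 < 12. So G is not cyclic and no single element generates it: the count is 0.

Answer: 0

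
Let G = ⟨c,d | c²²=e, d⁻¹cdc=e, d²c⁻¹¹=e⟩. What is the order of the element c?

Compute successive powers until reaching e:
  c¹ = c, c² = c², c³ = c³, c⁴ = c⁴, c⁵ = c⁵, c⁶ = c⁶, c⁷ = c⁷, c⁸ = c⁸, c⁹ = c⁹, c¹⁰ = c¹⁰, c¹¹ = c¹¹, c¹² = c¹², c¹³ = c¹³, c¹⁴ = c¹⁴, c¹⁵ = c¹⁵, c¹⁶ = c¹⁶, c¹⁷ = c¹⁷, c¹⁸ = c¹⁸, c¹⁹ = c¹⁹, c²⁰ = c²⁰, c²¹ = c²¹, c²² = e.
The smallest positive k with cᵏ = e is 22.

Answer: 22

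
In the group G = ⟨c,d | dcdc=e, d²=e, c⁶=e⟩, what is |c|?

Compute successive powers until reaching e:
  c¹ = c, c² = c², c³ = c³, c⁴ = c⁴, c⁵ = c⁵, c⁶ = e.
The smallest positive k with cᵏ = e is 6.

Answer: 6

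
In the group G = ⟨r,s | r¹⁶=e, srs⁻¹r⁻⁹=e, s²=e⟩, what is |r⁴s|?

Compute successive powers until reaching e:
  (r⁴s)¹ = r⁴s, (r⁴s)² = r⁸, (r⁴s)³ = r¹²s, (r⁴s)⁴ = e.
The smallest positive k with (r⁴s)ᵏ = e is 4.

Answer: 4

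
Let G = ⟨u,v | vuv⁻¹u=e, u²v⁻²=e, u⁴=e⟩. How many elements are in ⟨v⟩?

|⟨v⟩| equals the order of v. Compute successive powers until reaching e:
  v¹ = v, v² = u², v³ = v⁻¹, v⁴ = e.
The smallest positive k with vᵏ = e is 4, so |⟨v⟩| = 4.

Answer: 4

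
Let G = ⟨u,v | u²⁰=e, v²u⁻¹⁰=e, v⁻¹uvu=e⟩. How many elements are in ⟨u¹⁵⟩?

|⟨u¹⁵⟩| equals the order of u¹⁵. Compute successive powers until reaching e:
  (u¹⁵)¹ = u¹⁵, (u¹⁵)² = u¹⁰, (u¹⁵)³ = u⁵, (u¹⁵)⁴ = e.
The smallest positive k with (u¹⁵)ᵏ = e is 4, so |⟨u¹⁵⟩| = 4.

Answer: 4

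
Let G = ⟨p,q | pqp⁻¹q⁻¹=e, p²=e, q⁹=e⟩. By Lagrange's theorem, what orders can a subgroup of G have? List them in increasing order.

|G| = 18 = 2 · 3². By Lagrange's theorem the order of any subgroup divides 18; the divisors of 18 are 1, 2, 3, 6, 9, 18.

Answer: 1, 2, 3, 6, 9, 18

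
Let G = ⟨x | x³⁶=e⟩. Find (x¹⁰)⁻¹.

The order of (x¹⁰) is 18 (smallest k with (x¹⁰)ᵏ = e), so (x¹⁰)⁻¹ = (x¹⁰)¹⁷ = x²⁶.
Check: (x¹⁰) · (x²⁶) → (x¹⁰) · x²⁶ = e, giving e as required.

Answer: x²⁶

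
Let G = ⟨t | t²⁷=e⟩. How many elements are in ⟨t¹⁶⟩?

|⟨t¹⁶⟩| equals the order of t¹⁶. Compute successive powers until reaching e:
  (t¹⁶)¹ = t¹⁶, (t¹⁶)² = t⁵, (t¹⁶)³ = t²¹, (t¹⁶)⁴ = t¹⁰, (t¹⁶)⁵ = t²⁶, (t¹⁶)⁶ = t¹⁵, (t¹⁶)⁷ = t⁴, (t¹⁶)⁸ = t²⁰, (t¹⁶)⁹ = t⁹, (t¹⁶)¹⁰ = t²⁵, (t¹⁶)¹¹ = t¹⁴, (t¹⁶)¹² = t³, (t¹⁶)¹³ = t¹⁹, (t¹⁶)¹⁴ = t⁸, (t¹⁶)¹⁵ = t²⁴, (t¹⁶)¹⁶ = t¹³, (t¹⁶)¹⁷ = t², (t¹⁶)¹⁸ = t¹⁸, (t¹⁶)¹⁹ = t⁷, (t¹⁶)²⁰ = t²³, (t¹⁶)²¹ = t¹², (t¹⁶)²² = t, (t¹⁶)²³ = t¹⁷, (t¹⁶)²⁴ = t⁶, (t¹⁶)²⁵ = t²², (t¹⁶)²⁶ = t¹¹, (t¹⁶)²⁷ = e.
The smallest positive k with (t¹⁶)ᵏ = e is 27, so |⟨t¹⁶⟩| = 27.

Answer: 27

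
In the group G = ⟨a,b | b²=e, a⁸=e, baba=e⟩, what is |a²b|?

Compute successive powers until reaching e:
  (a²b)¹ = a²b, (a²b)² = e.
The smallest positive k with (a²b)ᵏ = e is 2.

Answer: 2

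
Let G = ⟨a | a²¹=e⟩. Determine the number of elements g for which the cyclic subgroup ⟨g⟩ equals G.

G is cyclic of order 21. An element generates G iff its order is 21, and a cyclic group of order 21 has exactly φ(21) = 12 such elements.

Answer: 12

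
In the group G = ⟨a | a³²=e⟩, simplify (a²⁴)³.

Compute successive powers of (a²⁴), reducing at each step:
  (a²⁴)²: (a²⁴) · a²⁴ = a¹⁶
  (a²⁴)³: (a¹⁶) · a²⁴ = a⁸

Answer: a⁸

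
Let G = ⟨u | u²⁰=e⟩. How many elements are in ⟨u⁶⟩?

|⟨u⁶⟩| equals the order of u⁶. Compute successive powers until reaching e:
  (u⁶)¹ = u⁶, (u⁶)² = u¹², (u⁶)³ = u¹⁸, (u⁶)⁴ = u⁴, (u⁶)⁵ = u¹⁰, (u⁶)⁶ = u¹⁶, (u⁶)⁷ = u², (u⁶)⁸ = u⁸, (u⁶)⁹ = u¹⁴, (u⁶)¹⁰ = e.
The smallest positive k with (u⁶)ᵏ = e is 10, so |⟨u⁶⟩| = 10.

Answer: 10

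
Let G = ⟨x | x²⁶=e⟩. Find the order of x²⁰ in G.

Compute successive powers until reaching e:
  (x²⁰)¹ = x²⁰, (x²⁰)² = x¹⁴, (x²⁰)³ = x⁸, (x²⁰)⁴ = x², (x²⁰)⁵ = x²², (x²⁰)⁶ = x¹⁶, (x²⁰)⁷ = x¹⁰, (x²⁰)⁸ = x⁴, (x²⁰)⁹ = x²⁴, (x²⁰)¹⁰ = x¹⁸, (x²⁰)¹¹ = x¹², (x²⁰)¹² = x⁶, (x²⁰)¹³ = e.
The smallest positive k with (x²⁰)ᵏ = e is 13.

Answer: 13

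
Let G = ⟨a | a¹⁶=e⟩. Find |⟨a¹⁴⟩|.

|⟨a¹⁴⟩| equals the order of a¹⁴. Compute successive powers until reaching e:
  (a¹⁴)¹ = a¹⁴, (a¹⁴)² = a¹², (a¹⁴)³ = a¹⁰, (a¹⁴)⁴ = a⁸, (a¹⁴)⁵ = a⁶, (a¹⁴)⁶ = a⁴, (a¹⁴)⁷ = a², (a¹⁴)⁸ = e.
The smallest positive k with (a¹⁴)ᵏ = e is 8, so |⟨a¹⁴⟩| = 8.

Answer: 8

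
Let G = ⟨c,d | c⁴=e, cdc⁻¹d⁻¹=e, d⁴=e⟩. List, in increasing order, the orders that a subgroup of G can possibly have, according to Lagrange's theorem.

|G| = 16 = 2⁴. By Lagrange's theorem the order of any subgroup divides 16; the divisors of 16 are 1, 2, 4, 8, 16.

Answer: 1, 2, 4, 8, 16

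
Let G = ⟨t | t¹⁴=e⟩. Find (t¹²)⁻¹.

The order of (t¹²) is 7 (smallest k with (t¹²)ᵏ = e), so (t¹²)⁻¹ = (t¹²)⁶ = t².
Check: (t¹²) · (t²) → (t¹²) · t² = e, giving e as required.

Answer: t²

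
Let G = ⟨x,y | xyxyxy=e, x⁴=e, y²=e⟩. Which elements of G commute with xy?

⟨xy⟩ ⊆ C_G(xy) since powers of xy commute with xy; so |C_G(xy)| ≥ |⟨xy⟩| = 3.
By orbit–stabilizer, |C_G(xy)| = |G| / |conj. class of xy| = 24 / 8 = 3.
The 3 elements commuting with xy are {e, xy, yx³}.

Answer: {e, xy, yx³}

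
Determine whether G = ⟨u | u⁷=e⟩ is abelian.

G has a single generator, so G is cyclic and hence abelian.

Answer: Yes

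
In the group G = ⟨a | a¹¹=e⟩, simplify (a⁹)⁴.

Compute successive powers of (a⁹), reducing at each step:
  (a⁹)²: (a⁹) · a⁹ = a⁷
  (a⁹)³: (a⁷) · a⁹ = a⁵
  (a⁹)⁴: (a⁵) · a⁹ = a³

Answer: a³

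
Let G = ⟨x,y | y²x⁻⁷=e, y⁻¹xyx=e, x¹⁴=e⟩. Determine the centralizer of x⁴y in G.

⟨x⁴y⟩ ⊆ C_G(x⁴y) since powers of x⁴y commute with x⁴y; so |C_G(x⁴y)| ≥ |⟨x⁴y⟩| = 4.
By orbit–stabilizer, |C_G(x⁴y)| = |G| / |conj. class of x⁴y| = 28 / 7 = 4.
The 4 elements commuting with x⁴y are {e, x⁷, x⁴y, x⁴y⁻¹}.

Answer: {e, x⁷, x⁴y, x⁴y⁻¹}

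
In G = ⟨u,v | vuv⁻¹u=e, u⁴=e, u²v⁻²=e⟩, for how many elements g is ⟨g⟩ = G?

⟨g⟩ = G would require ord(g) = |G| = 8, but the maximum element order in G is 4 < 8. So G is not cyclic and no single element generates it: the count is 0.

Answer: 0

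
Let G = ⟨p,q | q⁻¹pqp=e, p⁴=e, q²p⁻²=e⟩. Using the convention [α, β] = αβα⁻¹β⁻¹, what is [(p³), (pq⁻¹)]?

[(p³), (pq⁻¹)] = (p³)·(pq⁻¹)·(p³)⁻¹·(pq⁻¹)⁻¹.
  (p³) · (pq⁻¹) = q⁻¹
  (q⁻¹) · p = pq
  (pq) · (pq) = p²

Answer: p²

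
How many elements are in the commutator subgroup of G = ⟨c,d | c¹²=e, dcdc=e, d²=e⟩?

G' = [G, G] is generated by all commutators. The generator-pair commutators are: [c, d] = c².
The subgroup they normally generate is {e, c², c⁴, c⁶, c⁸, c¹⁰}, of order 6.
Check: |G/G'| = 24/6 = 4 is the order of the abelianisation.

Answer: 6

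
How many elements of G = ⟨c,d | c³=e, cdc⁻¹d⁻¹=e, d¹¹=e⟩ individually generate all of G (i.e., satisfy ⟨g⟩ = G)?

G is cyclic of order 33. An element generates G iff its order is 33, and a cyclic group of order 33 has exactly φ(33) = 20 such elements.

Answer: 20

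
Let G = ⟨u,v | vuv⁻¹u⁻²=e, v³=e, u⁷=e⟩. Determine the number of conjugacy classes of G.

The conjugacy classes (representative and size) are:
  [e] (size 1), [u²] (size 3), [u⁵] (size 3), [v] (size 7), [v²] (size 7).
Class equation: 1 + 3 + 3 + 7 + 7 = 21 = |G|. So G has 5 conjugacy classes.

Answer: 5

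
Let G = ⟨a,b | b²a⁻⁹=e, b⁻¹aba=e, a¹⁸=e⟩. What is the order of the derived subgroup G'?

G' = [G, G] is generated by all commutators. The generator-pair commutators are: [a, b] = a².
The subgroup they normally generate is {e, a², a⁴, a⁶, a⁸, a¹⁰, a¹², a¹⁴, a¹⁶}, of order 9.
Check: |G/G'| = 36/9 = 4 is the order of the abelianisation.

Answer: 9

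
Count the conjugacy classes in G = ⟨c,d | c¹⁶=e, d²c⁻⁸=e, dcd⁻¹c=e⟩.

The conjugacy classes (representative and size) are:
  [e] (size 1), [c] (size 2), [c¹⁴] (size 2), [c¹³] (size 2), [c¹²] (size 2), [c⁵] (size 2), [c¹⁰] (size 2), [c⁷] (size 2), [c⁸] (size 1), [d⁻¹] (size 8), [c⁷d⁻¹] (size 8).
Class equation: 1 + 2 + 2 + 2 + 2 + 2 + 2 + 2 + 1 + 8 + 8 = 32 = |G|. So G has 11 conjugacy classes.

Answer: 11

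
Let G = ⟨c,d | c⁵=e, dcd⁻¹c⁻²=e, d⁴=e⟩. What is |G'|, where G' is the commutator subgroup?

G' = [G, G] is generated by all commutators. The generator-pair commutators are: [c, d] = c⁴.
The subgroup they normally generate is {e, c, c², c³, c⁴}, of order 5.
Check: |G/G'| = 20/5 = 4 is the order of the abelianisation.

Answer: 5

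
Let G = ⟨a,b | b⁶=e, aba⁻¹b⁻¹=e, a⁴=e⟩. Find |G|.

Enumerate words in the generators, reducing via the relations: the distinct elements are
  {a, b, e, ab, a², a³, b², b³, b⁴, b⁵, ab², ab³, ab⁴, ab⁵, a²b, a³b, a²b², a²b³, a²b⁴, a²b⁵, a³b², a³b³, a³b⁴, a³b⁵}.
No further products give new elements, so |G| = 24.

Answer: 24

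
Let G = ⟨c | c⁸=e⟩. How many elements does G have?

G is generated by a single element, so G is cyclic. The relator gives c⁸ = e and no smaller power is forced to be e, so the 8 powers {c, e, c², c³, c⁴, c⁵, c⁶, c⁷} are distinct. Hence |G| = 8.

Answer: 8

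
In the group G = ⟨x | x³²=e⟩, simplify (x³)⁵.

Compute successive powers of (x³), reducing at each step:
  (x³)²: (x³) · x³ = x⁶
  (x³)³: (x⁶) · x³ = x⁹
  (x³)⁴: (x⁹) · x³ = x¹²
  (x³)⁵: (x¹²) · x³ = x¹⁵

Answer: x¹⁵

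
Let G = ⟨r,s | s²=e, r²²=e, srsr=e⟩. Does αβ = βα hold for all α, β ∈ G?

r·s = rs but s·r = r²¹s, so r·s ≠ s·r and G is not abelian.

Answer: No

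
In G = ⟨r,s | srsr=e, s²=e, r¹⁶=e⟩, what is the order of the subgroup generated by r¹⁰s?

|⟨r¹⁰s⟩| equals the order of r¹⁰s. Compute successive powers until reaching e:
  (r¹⁰s)¹ = r¹⁰s, (r¹⁰s)² = e.
The smallest positive k with (r¹⁰s)ᵏ = e is 2, so |⟨r¹⁰s⟩| = 2.

Answer: 2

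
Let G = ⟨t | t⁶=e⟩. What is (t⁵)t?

Compute (t⁵) · t by multiplying left to right and reducing via the relations at each step:
  (t⁵) · t = e

Answer: e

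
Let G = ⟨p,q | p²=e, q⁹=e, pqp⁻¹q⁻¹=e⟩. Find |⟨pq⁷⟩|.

|⟨pq⁷⟩| equals the order of pq⁷. Compute successive powers until reaching e:
  (pq⁷)¹ = pq⁷, (pq⁷)² = q⁵, (pq⁷)³ = pq³, (pq⁷)⁴ = q, (pq⁷)⁵ = pq⁸, (pq⁷)⁶ = q⁶, (pq⁷)⁷ = pq⁴, (pq⁷)⁸ = q², (pq⁷)⁹ = p, (pq⁷)¹⁰ = q⁷, (pq⁷)¹¹ = pq⁵, (pq⁷)¹² = q³, (pq⁷)¹³ = pq, (pq⁷)¹⁴ = q⁸, (pq⁷)¹⁵ = pq⁶, (pq⁷)¹⁶ = q⁴, (pq⁷)¹⁷ = pq², (pq⁷)¹⁸ = e.
The smallest positive k with (pq⁷)ᵏ = e is 18, so |⟨pq⁷⟩| = 18.

Answer: 18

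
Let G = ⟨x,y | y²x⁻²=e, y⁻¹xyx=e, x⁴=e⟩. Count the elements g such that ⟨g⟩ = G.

⟨g⟩ = G would require ord(g) = |G| = 8, but the maximum element order in G is 4 < 8. So G is not cyclic and no single element generates it: the count is 0.

Answer: 0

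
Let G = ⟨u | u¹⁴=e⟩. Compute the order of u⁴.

Compute successive powers until reaching e:
  (u⁴)¹ = u⁴, (u⁴)² = u⁸, (u⁴)³ = u¹², (u⁴)⁴ = u², (u⁴)⁵ = u⁶, (u⁴)⁶ = u¹⁰, (u⁴)⁷ = e.
The smallest positive k with (u⁴)ᵏ = e is 7.

Answer: 7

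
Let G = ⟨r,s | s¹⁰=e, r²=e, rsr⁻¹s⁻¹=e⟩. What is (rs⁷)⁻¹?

The order of (rs⁷) is 10 (smallest k with (rs⁷)ᵏ = e), so (rs⁷)⁻¹ = (rs⁷)⁹ = rs³.
Check: (rs⁷) · (rs³) → (rs⁷) · r = s⁷;   (s⁷) · s³ = e, giving e as required.

Answer: rs³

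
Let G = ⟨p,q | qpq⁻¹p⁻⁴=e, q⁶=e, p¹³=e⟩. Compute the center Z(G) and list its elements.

An element z ∈ Z(G) iff z commutes with every generator.
For example e is central: e·p = p = p·e; e·q = q = q·e.
Whereas p ∉ Z(G) since p·q = pq ≠ p⁴q = q·p.
Checking each of the 78 elements this way gives Z(G) = {e}, of order 1.

Answer: {e}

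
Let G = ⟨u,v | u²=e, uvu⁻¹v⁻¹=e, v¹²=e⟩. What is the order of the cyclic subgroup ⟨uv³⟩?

|⟨uv³⟩| equals the order of uv³. Compute successive powers until reaching e:
  (uv³)¹ = uv³, (uv³)² = v⁶, (uv³)³ = uv⁹, (uv³)⁴ = e.
The smallest positive k with (uv³)ᵏ = e is 4, so |⟨uv³⟩| = 4.

Answer: 4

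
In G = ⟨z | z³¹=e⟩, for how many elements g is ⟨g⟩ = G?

G is cyclic of order 31. An element generates G iff its order is 31, and a cyclic group of order 31 has exactly φ(31) = 30 such elements.

Answer: 30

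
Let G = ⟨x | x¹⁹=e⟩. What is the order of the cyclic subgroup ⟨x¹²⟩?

|⟨x¹²⟩| equals the order of x¹². Compute successive powers until reaching e:
  (x¹²)¹ = x¹², (x¹²)² = x⁵, (x¹²)³ = x¹⁷, (x¹²)⁴ = x¹⁰, (x¹²)⁵ = x³, (x¹²)⁶ = x¹⁵, (x¹²)⁷ = x⁸, (x¹²)⁸ = x, (x¹²)⁹ = x¹³, (x¹²)¹⁰ = x⁶, (x¹²)¹¹ = x¹⁸, (x¹²)¹² = x¹¹, (x¹²)¹³ = x⁴, (x¹²)¹⁴ = x¹⁶, (x¹²)¹⁵ = x⁹, (x¹²)¹⁶ = x², (x¹²)¹⁷ = x¹⁴, (x¹²)¹⁸ = x⁷, (x¹²)¹⁹ = e.
The smallest positive k with (x¹²)ᵏ = e is 19, so |⟨x¹²⟩| = 19.

Answer: 19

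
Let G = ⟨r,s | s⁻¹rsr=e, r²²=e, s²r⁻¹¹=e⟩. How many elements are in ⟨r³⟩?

|⟨r³⟩| equals the order of r³. Compute successive powers until reaching e:
  (r³)¹ = r³, (r³)² = r⁶, (r³)³ = r⁹, (r³)⁴ = r¹², (r³)⁵ = r¹⁵, (r³)⁶ = r¹⁸, (r³)⁷ = r²¹, (r³)⁸ = r², (r³)⁹ = r⁵, (r³)¹⁰ = r⁸, (r³)¹¹ = r¹¹, (r³)¹² = r¹⁴, (r³)¹³ = r¹⁷, (r³)¹⁴ = r²⁰, (r³)¹⁵ = r, (r³)¹⁶ = r⁴, (r³)¹⁷ = r⁷, (r³)¹⁸ = r¹⁰, (r³)¹⁹ = r¹³, (r³)²⁰ = r¹⁶, (r³)²¹ = r¹⁹, (r³)²² = e.
The smallest positive k with (r³)ᵏ = e is 22, so |⟨r³⟩| = 22.

Answer: 22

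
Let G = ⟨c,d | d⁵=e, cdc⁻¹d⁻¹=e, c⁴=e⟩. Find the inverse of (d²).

The order of (d²) is 5 (smallest k with (d²)ᵏ = e), so (d²)⁻¹ = (d²)⁴ = d³.
Check: (d²) · (d³) → (d²) · d³ = e, giving e as required.

Answer: d³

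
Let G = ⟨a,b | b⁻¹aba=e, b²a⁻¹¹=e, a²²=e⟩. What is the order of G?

Enumerate words in the generators, reducing via the relations: the distinct elements are
  {a, b, e, ab, a², a³, a⁴, a⁵, a⁶, a⁷, a⁸, a⁹, a²b, a²¹, a²⁰, a³b, a¹², a¹³, a¹¹, a¹⁰, a¹⁴, a¹⁵, a¹⁶, a¹⁷, a¹⁸, a¹⁹, a⁴b, a⁵b, a⁶b, a⁷b, a⁸b, a⁹b, b⁻¹, ab⁻¹, a¹⁰b, a²b⁻¹, a³b⁻¹, a⁴b⁻¹, a⁵b⁻¹, a⁶b⁻¹, a⁷b⁻¹, a⁸b⁻¹, a⁹b⁻¹, a¹⁰b⁻¹}.
No further products give new elements, so |G| = 44.

Answer: 44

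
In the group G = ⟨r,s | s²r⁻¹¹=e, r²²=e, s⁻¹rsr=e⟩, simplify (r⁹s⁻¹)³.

Compute successive powers of (r⁹s⁻¹), reducing at each step:
  (r⁹s⁻¹)²: (r⁹s⁻¹) · r⁹ = s⁻¹;   (s⁻¹) · s⁻¹ = r¹¹
  (r⁹s⁻¹)³: (r¹¹) · r⁹ = r²⁰;   (r²⁰) · s⁻¹ = r⁹s

Answer: r⁹s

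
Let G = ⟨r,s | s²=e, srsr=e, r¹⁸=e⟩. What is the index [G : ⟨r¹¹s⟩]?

First find ord(r¹¹s) by computing successive powers:
  (r¹¹s)¹ = r¹¹s, (r¹¹s)² = e.
So |⟨r¹¹s⟩| = ord(r¹¹s) = 2. With |G| = 36, by Lagrange [G : ⟨r¹¹s⟩] = 36/2 = 18.

Answer: 18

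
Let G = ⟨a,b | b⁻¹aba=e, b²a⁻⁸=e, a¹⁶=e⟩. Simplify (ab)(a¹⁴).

Compute (ab) · (a¹⁴) by multiplying left to right and reducing via the relations at each step:
  (ab) · a¹⁴ = a³b

Answer: a³b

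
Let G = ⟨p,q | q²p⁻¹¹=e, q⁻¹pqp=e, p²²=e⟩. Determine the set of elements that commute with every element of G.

An element z ∈ Z(G) iff z commutes with every generator.
For example p¹¹ is central: (p¹¹)·p = p¹² = p·(p¹¹); (p¹¹)·q = q⁻¹ = q·(p¹¹).
Whereas p ∉ Z(G) since p·q = pq ≠ p¹⁰q⁻¹ = q·p.
Checking each of the 44 elements this way gives Z(G) = {e, p¹¹}, of order 2.

Answer: {e, p¹¹}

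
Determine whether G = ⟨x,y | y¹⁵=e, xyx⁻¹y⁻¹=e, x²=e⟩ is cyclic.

|G| = 30. The element xy has order 30 (its powers give 30 distinct elements), so ⟨xy⟩ = G and G is cyclic.

Answer: Yes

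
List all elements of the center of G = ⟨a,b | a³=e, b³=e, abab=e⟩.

An element z ∈ Z(G) iff z commutes with every generator.
For example e is central: e·a = a = a·e; e·b = b = b·e.
Whereas a ∉ Z(G) since a·b = ab ≠ a²b² = b·a.
Checking each of the 12 elements this way gives Z(G) = {e}, of order 1.

Answer: {e}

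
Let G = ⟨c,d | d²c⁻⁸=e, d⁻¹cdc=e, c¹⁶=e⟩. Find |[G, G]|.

G' = [G, G] is generated by all commutators. The generator-pair commutators are: [c, d] = c².
The subgroup they normally generate is {e, c², c⁴, c⁶, c⁸, c¹⁰, c¹², c¹⁴}, of order 8.
Check: |G/G'| = 32/8 = 4 is the order of the abelianisation.

Answer: 8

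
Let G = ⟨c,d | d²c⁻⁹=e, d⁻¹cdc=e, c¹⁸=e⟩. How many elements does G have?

Enumerate words in the generators, reducing via the relations: the distinct elements are
  {c, d, e, cd, c², c³, c⁴, c⁵, c⁶, c⁷, c⁸, c⁹, c²d, c³d, c¹², c¹³, c¹¹, c¹⁰, c¹⁴, c¹⁵, c¹⁶, c¹⁷, c⁴d, c⁵d, c⁶d, c⁷d, c⁸d, d⁻¹, cd⁻¹, c²d⁻¹, c³d⁻¹, c⁴d⁻¹, c⁵d⁻¹, c⁶d⁻¹, c⁷d⁻¹, c⁸d⁻¹}.
No further products give new elements, so |G| = 36.

Answer: 36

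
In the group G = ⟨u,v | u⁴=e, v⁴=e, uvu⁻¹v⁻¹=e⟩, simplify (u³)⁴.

Compute successive powers of (u³), reducing at each step:
  (u³)²: (u³) · u³ = u²
  (u³)³: (u²) · u³ = u
  (u³)⁴: u · u³ = e

Answer: e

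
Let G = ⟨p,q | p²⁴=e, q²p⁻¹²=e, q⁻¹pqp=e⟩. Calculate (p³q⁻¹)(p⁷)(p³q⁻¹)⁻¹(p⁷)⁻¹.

[(p³q⁻¹), (p⁷)] = (p³q⁻¹)·(p⁷)·(p³q⁻¹)⁻¹·(p⁷)⁻¹.
  (p³q⁻¹) · (p⁷) = p⁸q
  (p⁸q) · (p³q) = p¹⁷
  (p¹⁷) · (p¹⁷) = p¹⁰

Answer: p¹⁰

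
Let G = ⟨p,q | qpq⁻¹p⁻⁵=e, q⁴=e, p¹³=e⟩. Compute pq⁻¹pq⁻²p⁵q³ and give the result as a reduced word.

Multiply left to right, reducing at each step:
  p · q⁻¹ = pq³
  (pq³) · p = p⁹q³
  (p⁹q³) · q⁻² = p⁹q
  (p⁹q) · p⁵ = p⁸q
  (p⁸q) · q³ = p⁸

Answer: p⁸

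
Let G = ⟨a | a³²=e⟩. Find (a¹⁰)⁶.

Compute successive powers of (a¹⁰), reducing at each step:
  (a¹⁰)²: (a¹⁰) · a¹⁰ = a²⁰
  (a¹⁰)³: (a²⁰) · a¹⁰ = a³⁰
  (a¹⁰)⁴: (a³⁰) · a¹⁰ = a⁸
  (a¹⁰)⁵: (a⁸) · a¹⁰ = a¹⁸
  (a¹⁰)⁶: (a¹⁸) · a¹⁰ = a²⁸

Answer: a²⁸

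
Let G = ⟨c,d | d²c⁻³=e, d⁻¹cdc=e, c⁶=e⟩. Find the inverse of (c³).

The order of (c³) is 2 (smallest k with (c³)ᵏ = e), so (c³)⁻¹ = (c³)¹ = c³.
Check: (c³) · (c³) → (c³) · c³ = e, giving e as required.

Answer: c³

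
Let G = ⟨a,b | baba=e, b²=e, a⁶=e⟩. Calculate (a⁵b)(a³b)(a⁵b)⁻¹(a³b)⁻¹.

[(a⁵b), (a³b)] = (a⁵b)·(a³b)·(a⁵b)⁻¹·(a³b)⁻¹.
  (a⁵b) · (a³b) = a²
  (a²) · (a⁵b) = ab
  (ab) · (a³b) = a⁴

Answer: a⁴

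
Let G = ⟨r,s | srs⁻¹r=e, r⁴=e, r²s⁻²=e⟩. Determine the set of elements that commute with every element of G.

An element z ∈ Z(G) iff z commutes with every generator.
For example r² is central: (r²)·r = r³ = r·(r²); (r²)·s = s⁻¹ = s·(r²).
Whereas r ∉ Z(G) since r·s = rs ≠ rs⁻¹ = s·r.
Checking each of the 8 elements this way gives Z(G) = {e, r²}, of order 2.

Answer: {e, r²}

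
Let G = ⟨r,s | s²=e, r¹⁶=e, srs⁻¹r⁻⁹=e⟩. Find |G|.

Enumerate words in the generators, reducing via the relations: the distinct elements are
  {e, r, s, rs, r², r³, r⁴, r⁵, r⁶, r⁷, r⁸, r⁹, r²s, r³s, r¹², r¹³, r¹¹, r¹⁰, r¹⁴, r¹⁵, r⁴s, r⁵s, r⁶s, r⁷s, r⁸s, r⁹s, r¹²s, r¹³s, r¹¹s, r¹⁰s, r¹⁴s, r¹⁵s}.
No further products give new elements, so |G| = 32.

Answer: 32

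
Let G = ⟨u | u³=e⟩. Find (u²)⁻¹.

The order of (u²) is 3 (smallest k with (u²)ᵏ = e), so (u²)⁻¹ = (u²)² = u.
Check: (u²) · u → (u²) · u = e, giving e as required.

Answer: u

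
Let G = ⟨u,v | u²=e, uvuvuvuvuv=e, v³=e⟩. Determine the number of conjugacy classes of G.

The conjugacy classes (representative and size) are:
  [e] (size 1), [uvuv²uvuv²u] (size 15), [vuvuv²u] (size 20), [uv²uv²u] (size 12), [v²uvuv²] (size 12).
Class equation: 1 + 15 + 20 + 12 + 12 = 60 = |G|. So G has 5 conjugacy classes.

Answer: 5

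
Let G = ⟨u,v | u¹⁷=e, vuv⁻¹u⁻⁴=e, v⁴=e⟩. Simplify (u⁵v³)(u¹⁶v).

Compute (u⁵v³) · (u¹⁶v) by multiplying left to right and reducing via the relations at each step:
  (u⁵v³) · u¹⁶ = u⁹v³
  (u⁹v³) · v = u⁹

Answer: u⁹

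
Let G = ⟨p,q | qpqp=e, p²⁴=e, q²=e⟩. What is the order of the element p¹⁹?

Compute successive powers until reaching e:
  (p¹⁹)¹ = p¹⁹, (p¹⁹)² = p¹⁴, (p¹⁹)³ = p⁹, (p¹⁹)⁴ = p⁴, (p¹⁹)⁵ = p²³, (p¹⁹)⁶ = p¹⁸, (p¹⁹)⁷ = p¹³, (p¹⁹)⁸ = p⁸, (p¹⁹)⁹ = p³, (p¹⁹)¹⁰ = p²², (p¹⁹)¹¹ = p¹⁷, (p¹⁹)¹² = p¹², (p¹⁹)¹³ = p⁷, (p¹⁹)¹⁴ = p², (p¹⁹)¹⁵ = p²¹, (p¹⁹)¹⁶ = p¹⁶, (p¹⁹)¹⁷ = p¹¹, (p¹⁹)¹⁸ = p⁶, (p¹⁹)¹⁹ = p, (p¹⁹)²⁰ = p²⁰, (p¹⁹)²¹ = p¹⁵, (p¹⁹)²² = p¹⁰, (p¹⁹)²³ = p⁵, (p¹⁹)²⁴ = e.
The smallest positive k with (p¹⁹)ᵏ = e is 24.

Answer: 24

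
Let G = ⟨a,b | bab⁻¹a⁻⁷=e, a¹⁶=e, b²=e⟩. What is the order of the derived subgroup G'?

G' = [G, G] is generated by all commutators. The generator-pair commutators are: [a, b] = a¹⁰.
The subgroup they normally generate is {e, a², a⁴, a⁶, a⁸, a¹⁰, a¹², a¹⁴}, of order 8.
Check: |G/G'| = 32/8 = 4 is the order of the abelianisation.

Answer: 8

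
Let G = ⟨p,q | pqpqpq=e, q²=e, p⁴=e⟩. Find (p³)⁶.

Compute successive powers of (p³), reducing at each step:
  (p³)²: (p³) · p³ = p²
  (p³)³: (p²) · p³ = p
  (p³)⁴: p · p³ = e
  (p³)⁵: e · p³ = p³
  (p³)⁶: (p³) · p³ = p²

Answer: p²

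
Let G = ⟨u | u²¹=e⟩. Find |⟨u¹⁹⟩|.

|⟨u¹⁹⟩| equals the order of u¹⁹. Compute successive powers until reaching e:
  (u¹⁹)¹ = u¹⁹, (u¹⁹)² = u¹⁷, (u¹⁹)³ = u¹⁵, (u¹⁹)⁴ = u¹³, (u¹⁹)⁵ = u¹¹, (u¹⁹)⁶ = u⁹, (u¹⁹)⁷ = u⁷, (u¹⁹)⁸ = u⁵, (u¹⁹)⁹ = u³, (u¹⁹)¹⁰ = u, (u¹⁹)¹¹ = u²⁰, (u¹⁹)¹² = u¹⁸, (u¹⁹)¹³ = u¹⁶, (u¹⁹)¹⁴ = u¹⁴, (u¹⁹)¹⁵ = u¹², (u¹⁹)¹⁶ = u¹⁰, (u¹⁹)¹⁷ = u⁸, (u¹⁹)¹⁸ = u⁶, (u¹⁹)¹⁹ = u⁴, (u¹⁹)²⁰ = u², (u¹⁹)²¹ = e.
The smallest positive k with (u¹⁹)ᵏ = e is 21, so |⟨u¹⁹⟩| = 21.

Answer: 21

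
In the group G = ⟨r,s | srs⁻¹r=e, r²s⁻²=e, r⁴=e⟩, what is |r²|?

Compute successive powers until reaching e:
  (r²)¹ = r², (r²)² = e.
The smallest positive k with (r²)ᵏ = e is 2.

Answer: 2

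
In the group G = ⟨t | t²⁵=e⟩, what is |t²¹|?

Compute successive powers until reaching e:
  (t²¹)¹ = t²¹, (t²¹)² = t¹⁷, (t²¹)³ = t¹³, (t²¹)⁴ = t⁹, (t²¹)⁵ = t⁵, (t²¹)⁶ = t, (t²¹)⁷ = t²², (t²¹)⁸ = t¹⁸, (t²¹)⁹ = t¹⁴, (t²¹)¹⁰ = t¹⁰, (t²¹)¹¹ = t⁶, (t²¹)¹² = t², (t²¹)¹³ = t²³, (t²¹)¹⁴ = t¹⁹, (t²¹)¹⁵ = t¹⁵, (t²¹)¹⁶ = t¹¹, (t²¹)¹⁷ = t⁷, (t²¹)¹⁸ = t³, (t²¹)¹⁹ = t²⁴, (t²¹)²⁰ = t²⁰, (t²¹)²¹ = t¹⁶, (t²¹)²² = t¹², (t²¹)²³ = t⁸, (t²¹)²⁴ = t⁴, (t²¹)²⁵ = e.
The smallest positive k with (t²¹)ᵏ = e is 25.

Answer: 25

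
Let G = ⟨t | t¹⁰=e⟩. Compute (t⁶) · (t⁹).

Compute (t⁶) · (t⁹) by multiplying left to right and reducing via the relations at each step:
  (t⁶) · t⁹ = t⁵

Answer: t⁵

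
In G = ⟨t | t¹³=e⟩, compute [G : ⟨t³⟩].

First find ord(t³) by computing successive powers:
  (t³)¹ = t³, (t³)² = t⁶, (t³)³ = t⁹, (t³)⁴ = t¹², (t³)⁵ = t², (t³)⁶ = t⁵, (t³)⁷ = t⁸, (t³)⁸ = t¹¹, (t³)⁹ = t, (t³)¹⁰ = t⁴, (t³)¹¹ = t⁷, (t³)¹² = t¹⁰, (t³)¹³ = e.
So |⟨t³⟩| = ord(t³) = 13. With |G| = 13, by Lagrange [G : ⟨t³⟩] = 13/13 = 1.

Answer: 1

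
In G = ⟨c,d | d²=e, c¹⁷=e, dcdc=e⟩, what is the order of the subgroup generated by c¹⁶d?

|⟨c¹⁶d⟩| equals the order of c¹⁶d. Compute successive powers until reaching e:
  (c¹⁶d)¹ = c¹⁶d, (c¹⁶d)² = e.
The smallest positive k with (c¹⁶d)ᵏ = e is 2, so |⟨c¹⁶d⟩| = 2.

Answer: 2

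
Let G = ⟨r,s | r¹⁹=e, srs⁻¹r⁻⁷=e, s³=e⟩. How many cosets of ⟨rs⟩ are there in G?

First find ord(rs) by computing successive powers:
  (rs)¹ = rs, (rs)² = r⁸s², (rs)³ = e.
So |⟨rs⟩| = ord(rs) = 3. With |G| = 57, by Lagrange [G : ⟨rs⟩] = 57/3 = 19.

Answer: 19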